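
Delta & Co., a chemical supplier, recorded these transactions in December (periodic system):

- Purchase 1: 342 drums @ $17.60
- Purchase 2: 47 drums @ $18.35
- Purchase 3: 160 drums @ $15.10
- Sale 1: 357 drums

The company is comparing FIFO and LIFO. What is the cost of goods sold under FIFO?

COGS = $6,294.45

FIFO COGS: 342 @ $17.60 + 15 @ $18.35 = $6,294.45
LIFO COGS: 160 @ $15.10 + 47 @ $18.35 + 150 @ $17.60 = $5,918.45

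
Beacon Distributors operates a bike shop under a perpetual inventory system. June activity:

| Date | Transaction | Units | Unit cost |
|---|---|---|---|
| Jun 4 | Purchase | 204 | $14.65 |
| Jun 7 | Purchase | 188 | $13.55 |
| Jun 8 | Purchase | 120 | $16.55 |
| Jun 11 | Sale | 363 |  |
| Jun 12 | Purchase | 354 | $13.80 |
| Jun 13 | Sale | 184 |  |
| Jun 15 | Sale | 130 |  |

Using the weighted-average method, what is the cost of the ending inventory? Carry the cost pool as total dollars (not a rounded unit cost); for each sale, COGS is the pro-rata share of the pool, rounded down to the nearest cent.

Ending inventory = $2,658.12

After Jun 4: 204 on hand, pool $2,988.60 (≈ $14.6500 each)
After Jun 7: 392 on hand, pool $5,536.00 (≈ $14.1224 each)
After Jun 8: 512 on hand, pool $7,522.00 (≈ $14.6914 each)
Jun 11, sell 363: 363/512 × $7,522.00 → $5,332.98
After Jun 12: 503 on hand, pool $7,074.22 (≈ $14.0641 each)
Jun 13, sell 184: 184/503 × $7,074.22 → $2,587.78
Jun 15, sell 130: 130/319 × $4,486.44 → $1,828.32
Total COGS = $5,332.98 + $2,587.78 + $1,828.32 = $9,749.08
Ending inventory (cost pool remaining) = $2,658.12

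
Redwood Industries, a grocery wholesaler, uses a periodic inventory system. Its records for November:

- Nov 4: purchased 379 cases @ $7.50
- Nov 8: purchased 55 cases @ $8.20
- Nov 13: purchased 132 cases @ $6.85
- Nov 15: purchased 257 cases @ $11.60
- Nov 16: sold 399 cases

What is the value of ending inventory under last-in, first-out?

Ending inventory = $3,211.50

Nov 16, 399 sold [LIFO — newest first]: 257 @ $11.60 + 132 @ $6.85 + 10 @ $8.20 = $3,967.40
Ending inventory: 379 @ $7.50 + 45 @ $8.20 = $3,211.50
Check: goods available $7,178.90 = COGS $3,967.40 + ending $3,211.50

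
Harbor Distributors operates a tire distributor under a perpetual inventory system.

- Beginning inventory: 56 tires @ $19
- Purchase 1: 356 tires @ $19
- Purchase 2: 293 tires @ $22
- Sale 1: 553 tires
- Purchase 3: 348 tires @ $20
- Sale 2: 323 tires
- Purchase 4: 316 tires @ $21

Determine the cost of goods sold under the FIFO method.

Sale 1 (553) [FIFO — oldest first]: 56 @ $19 + 356 @ $19 + 141 @ $22 = $10,930
Sale 2 (323) [FIFO — oldest first]: 152 @ $22 + 171 @ $20 = $6,764
Total COGS = $10,930 + $6,764 = $17,694
Ending inventory: 177 @ $20 + 316 @ $21 = $10,176

COGS = $17,694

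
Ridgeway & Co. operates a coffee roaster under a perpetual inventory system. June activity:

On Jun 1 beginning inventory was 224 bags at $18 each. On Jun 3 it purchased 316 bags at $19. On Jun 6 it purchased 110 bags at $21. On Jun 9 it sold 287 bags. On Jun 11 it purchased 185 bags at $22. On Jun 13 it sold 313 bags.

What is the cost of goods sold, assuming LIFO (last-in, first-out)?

COGS = $12,175

Jun 9, 287 sold [LIFO — newest first]: 110 @ $21 + 177 @ $19 = $5,673
Jun 13, 313 sold [LIFO — newest first]: 185 @ $22 + 128 @ $19 = $6,502
Total COGS = $5,673 + $6,502 = $12,175
Ending inventory: 224 @ $18 + 11 @ $19 = $4,241
Check: goods available $16,416 = COGS $12,175 + ending $4,241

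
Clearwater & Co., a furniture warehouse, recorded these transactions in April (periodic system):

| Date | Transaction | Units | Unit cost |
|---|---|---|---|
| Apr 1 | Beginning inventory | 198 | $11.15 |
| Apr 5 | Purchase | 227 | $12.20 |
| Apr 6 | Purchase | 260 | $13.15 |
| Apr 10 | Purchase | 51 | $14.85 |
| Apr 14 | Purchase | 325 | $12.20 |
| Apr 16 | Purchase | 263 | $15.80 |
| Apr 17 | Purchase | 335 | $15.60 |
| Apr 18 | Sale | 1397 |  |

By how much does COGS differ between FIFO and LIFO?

$1,098.70

FIFO COGS: 198 @ $11.15 + 227 @ $12.20 + 260 @ $13.15 + 51 @ $14.85 + 325 @ $12.20 + 263 @ $15.80 + 73 @ $15.60 = $18,412.65
LIFO COGS: 335 @ $15.60 + 263 @ $15.80 + 325 @ $12.20 + 51 @ $14.85 + 260 @ $13.15 + 163 @ $12.20 = $19,511.35
Difference = |$18,412.65 − $19,511.35| = $1,098.70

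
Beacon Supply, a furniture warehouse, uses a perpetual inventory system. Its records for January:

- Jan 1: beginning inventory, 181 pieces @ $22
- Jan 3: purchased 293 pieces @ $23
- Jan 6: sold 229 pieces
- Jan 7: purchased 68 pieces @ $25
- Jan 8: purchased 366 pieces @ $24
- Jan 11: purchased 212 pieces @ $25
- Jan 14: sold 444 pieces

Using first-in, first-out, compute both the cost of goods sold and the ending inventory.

Jan 6, 229 sold [FIFO — oldest first]: 181 @ $22 + 48 @ $23 = $5,086
Jan 14, 444 sold [FIFO — oldest first]: 245 @ $23 + 68 @ $25 + 131 @ $24 = $10,479
Total COGS = $5,086 + $10,479 = $15,565
Ending inventory: 235 @ $24 + 212 @ $25 = $10,940

COGS = $15,565; ending inventory = $10,940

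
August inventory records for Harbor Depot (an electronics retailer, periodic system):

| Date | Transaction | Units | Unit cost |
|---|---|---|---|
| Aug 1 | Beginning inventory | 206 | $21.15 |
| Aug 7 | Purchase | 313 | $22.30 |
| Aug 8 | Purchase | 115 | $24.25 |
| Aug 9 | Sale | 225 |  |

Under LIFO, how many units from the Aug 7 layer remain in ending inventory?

Aug 9, 225 sold [LIFO — newest first]: 115 @ $24.25 + 110 @ $22.30 = $5,241.75
Ending inventory: 206 @ $21.15 + 203 @ $22.30 = $8,883.80
Check: goods available $14,125.55 = COGS $5,241.75 + ending $8,883.80

203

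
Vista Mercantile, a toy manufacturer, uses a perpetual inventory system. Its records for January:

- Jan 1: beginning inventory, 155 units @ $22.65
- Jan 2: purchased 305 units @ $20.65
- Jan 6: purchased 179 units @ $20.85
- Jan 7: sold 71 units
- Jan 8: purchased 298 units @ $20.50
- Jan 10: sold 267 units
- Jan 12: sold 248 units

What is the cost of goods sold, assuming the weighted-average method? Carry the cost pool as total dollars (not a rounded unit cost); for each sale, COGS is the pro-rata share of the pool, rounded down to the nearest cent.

COGS = $12,295.52

After Jan 1: 155 on hand, pool $3,510.75 (≈ $22.6500 each)
After Jan 2: 460 on hand, pool $9,809.00 (≈ $21.3239 each)
After Jan 6: 639 on hand, pool $13,541.15 (≈ $21.1912 each)
Jan 7, sell 71: 71/639 × $13,541.15 → $1,504.57
After Jan 8: 866 on hand, pool $18,145.58 (≈ $20.9533 each)
Jan 10, sell 267: 267/866 × $18,145.58 → $5,594.53
Jan 12, sell 248: 248/599 × $12,551.05 → $5,196.42
Total COGS = $1,504.57 + $5,594.53 + $5,196.42 = $12,295.52
Ending inventory (cost pool remaining) = $7,354.63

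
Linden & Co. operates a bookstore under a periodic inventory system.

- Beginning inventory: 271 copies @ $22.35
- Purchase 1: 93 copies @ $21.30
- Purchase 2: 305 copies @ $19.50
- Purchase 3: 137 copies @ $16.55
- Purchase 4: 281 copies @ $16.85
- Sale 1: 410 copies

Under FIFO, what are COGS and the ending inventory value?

Sale 1 (410) [FIFO — oldest first]: 271 @ $22.35 + 93 @ $21.30 + 46 @ $19.50 = $8,934.75
Ending inventory: 259 @ $19.50 + 137 @ $16.55 + 281 @ $16.85 = $12,052.70

COGS = $8,934.75; ending inventory = $12,052.70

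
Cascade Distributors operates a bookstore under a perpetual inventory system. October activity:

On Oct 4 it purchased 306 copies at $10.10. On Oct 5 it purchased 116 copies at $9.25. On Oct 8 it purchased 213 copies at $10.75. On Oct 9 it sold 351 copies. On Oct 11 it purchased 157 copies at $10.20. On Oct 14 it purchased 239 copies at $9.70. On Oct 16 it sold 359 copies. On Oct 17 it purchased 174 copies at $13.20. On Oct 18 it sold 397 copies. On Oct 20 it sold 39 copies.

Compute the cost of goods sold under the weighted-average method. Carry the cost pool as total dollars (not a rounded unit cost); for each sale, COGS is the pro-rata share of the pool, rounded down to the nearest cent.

COGS = $12,013.14

After Oct 4: 306 on hand, pool $3,090.60 (≈ $10.1000 each)
After Oct 5: 422 on hand, pool $4,163.60 (≈ $9.8664 each)
After Oct 8: 635 on hand, pool $6,453.35 (≈ $10.1628 each)
Oct 9, sell 351: 351/635 × $6,453.35 → $3,567.12
After Oct 11: 441 on hand, pool $4,487.63 (≈ $10.1760 each)
After Oct 14: 680 on hand, pool $6,805.93 (≈ $10.0087 each)
Oct 16, sell 359: 359/680 × $6,805.93 → $3,593.13
After Oct 17: 495 on hand, pool $5,509.60 (≈ $11.1305 each)
Oct 18, sell 397: 397/495 × $5,509.60 → $4,418.81
Oct 20, sell 39: 39/98 × $1,090.79 → $434.08
Total COGS = $3,567.12 + $3,593.13 + $4,418.81 + $434.08 = $12,013.14
Ending inventory (cost pool remaining) = $656.71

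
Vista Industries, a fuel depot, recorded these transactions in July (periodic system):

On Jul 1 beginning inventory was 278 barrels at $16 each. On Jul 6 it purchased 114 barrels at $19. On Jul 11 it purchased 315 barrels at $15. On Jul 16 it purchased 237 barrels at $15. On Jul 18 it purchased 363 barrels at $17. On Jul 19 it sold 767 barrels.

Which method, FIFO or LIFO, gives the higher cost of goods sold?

FIFO COGS: 278 @ $16 + 114 @ $19 + 315 @ $15 + 60 @ $15 = $12,239
LIFO COGS: 363 @ $17 + 237 @ $15 + 167 @ $15 = $12,231

FIFO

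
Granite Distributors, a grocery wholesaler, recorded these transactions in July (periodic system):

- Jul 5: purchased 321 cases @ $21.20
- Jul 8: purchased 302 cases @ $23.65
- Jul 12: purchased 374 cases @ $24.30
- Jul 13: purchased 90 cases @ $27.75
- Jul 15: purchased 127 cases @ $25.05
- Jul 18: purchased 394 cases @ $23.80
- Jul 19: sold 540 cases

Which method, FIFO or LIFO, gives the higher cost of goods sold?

FIFO COGS: 321 @ $21.20 + 219 @ $23.65 = $11,984.55
LIFO COGS: 394 @ $23.80 + 127 @ $25.05 + 19 @ $27.75 = $13,085.80

LIFO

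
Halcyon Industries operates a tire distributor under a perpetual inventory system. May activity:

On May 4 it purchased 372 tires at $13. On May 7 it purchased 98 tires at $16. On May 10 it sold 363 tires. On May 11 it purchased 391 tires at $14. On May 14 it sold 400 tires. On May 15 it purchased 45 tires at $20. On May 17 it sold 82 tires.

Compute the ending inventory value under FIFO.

Ending inventory = $1,124

May 10, 363 sold [FIFO — oldest first]: 363 @ $13 = $4,719
May 14, 400 sold [FIFO — oldest first]: 9 @ $13 + 98 @ $16 + 293 @ $14 = $5,787
May 17, 82 sold [FIFO — oldest first]: 82 @ $14 = $1,148
Total COGS = $4,719 + $5,787 + $1,148 = $11,654
Ending inventory: 16 @ $14 + 45 @ $20 = $1,124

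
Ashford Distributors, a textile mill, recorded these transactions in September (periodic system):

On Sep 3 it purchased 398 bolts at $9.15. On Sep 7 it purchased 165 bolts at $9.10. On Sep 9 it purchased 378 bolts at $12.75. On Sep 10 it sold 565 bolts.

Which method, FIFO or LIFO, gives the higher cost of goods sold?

LIFO

FIFO COGS: 398 @ $9.15 + 165 @ $9.10 + 2 @ $12.75 = $5,168.70
LIFO COGS: 378 @ $12.75 + 165 @ $9.10 + 22 @ $9.15 = $6,522.30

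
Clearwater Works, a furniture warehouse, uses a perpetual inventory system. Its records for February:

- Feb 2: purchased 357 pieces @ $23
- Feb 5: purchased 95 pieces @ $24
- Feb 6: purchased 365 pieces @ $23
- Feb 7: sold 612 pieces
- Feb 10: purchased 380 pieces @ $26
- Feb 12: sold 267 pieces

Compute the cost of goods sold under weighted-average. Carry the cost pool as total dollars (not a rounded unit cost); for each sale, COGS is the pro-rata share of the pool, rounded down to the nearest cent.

COGS = $20,819.34

After Feb 2: 357 on hand, pool $8,211.00 (≈ $23.0000 each)
After Feb 5: 452 on hand, pool $10,491.00 (≈ $23.2102 each)
After Feb 6: 817 on hand, pool $18,886.00 (≈ $23.1163 each)
Feb 7, sell 612: 612/817 × $18,886.00 → $14,147.16
After Feb 10: 585 on hand, pool $14,618.84 (≈ $24.9895 each)
Feb 12, sell 267: 267/585 × $14,618.84 → $6,672.18
Total COGS = $14,147.16 + $6,672.18 = $20,819.34
Ending inventory (cost pool remaining) = $7,946.66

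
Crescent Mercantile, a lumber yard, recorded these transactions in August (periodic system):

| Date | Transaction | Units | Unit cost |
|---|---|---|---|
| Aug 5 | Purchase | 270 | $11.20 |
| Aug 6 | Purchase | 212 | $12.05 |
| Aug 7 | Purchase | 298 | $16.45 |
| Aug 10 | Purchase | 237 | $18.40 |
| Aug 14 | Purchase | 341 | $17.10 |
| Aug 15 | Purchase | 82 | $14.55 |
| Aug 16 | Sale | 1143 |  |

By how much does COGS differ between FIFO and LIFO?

$1,520.25

FIFO COGS: 270 @ $11.20 + 212 @ $12.05 + 298 @ $16.45 + 237 @ $18.40 + 126 @ $17.10 = $16,996.10
LIFO COGS: 82 @ $14.55 + 341 @ $17.10 + 237 @ $18.40 + 298 @ $16.45 + 185 @ $12.05 = $18,516.35
Difference = |$16,996.10 − $18,516.35| = $1,520.25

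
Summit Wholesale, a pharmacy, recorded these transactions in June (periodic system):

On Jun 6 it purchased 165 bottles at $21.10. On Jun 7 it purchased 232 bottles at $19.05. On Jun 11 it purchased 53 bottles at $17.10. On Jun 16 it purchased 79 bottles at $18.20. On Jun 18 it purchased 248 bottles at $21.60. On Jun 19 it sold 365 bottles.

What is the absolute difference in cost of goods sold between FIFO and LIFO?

FIFO COGS: 165 @ $21.10 + 200 @ $19.05 = $7,291.50
LIFO COGS: 248 @ $21.60 + 79 @ $18.20 + 38 @ $17.10 = $7,444.40
Difference = |$7,291.50 − $7,444.40| = $152.90

$152.90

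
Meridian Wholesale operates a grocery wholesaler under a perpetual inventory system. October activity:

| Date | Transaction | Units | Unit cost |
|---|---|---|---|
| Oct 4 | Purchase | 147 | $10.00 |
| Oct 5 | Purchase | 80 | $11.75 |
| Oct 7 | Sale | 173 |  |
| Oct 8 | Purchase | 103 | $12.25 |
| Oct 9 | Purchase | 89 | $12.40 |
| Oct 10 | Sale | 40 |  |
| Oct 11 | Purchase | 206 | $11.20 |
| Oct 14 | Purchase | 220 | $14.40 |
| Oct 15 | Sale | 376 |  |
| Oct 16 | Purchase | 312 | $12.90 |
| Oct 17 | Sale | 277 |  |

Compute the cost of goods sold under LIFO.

COGS = $10,854.50

Oct 7, 173 sold [LIFO — newest first]: 80 @ $11.75 + 93 @ $10.00 = $1,870.00
Oct 10, 40 sold [LIFO — newest first]: 40 @ $12.40 = $496.00
Oct 15, 376 sold [LIFO — newest first]: 220 @ $14.40 + 156 @ $11.20 = $4,915.20
Oct 17, 277 sold [LIFO — newest first]: 277 @ $12.90 = $3,573.30
Total COGS = $1,870.00 + $496.00 + $4,915.20 + $3,573.30 = $10,854.50
Ending inventory: 54 @ $10.00 + 103 @ $12.25 + 49 @ $12.40 + 50 @ $11.20 + 35 @ $12.90 = $3,420.85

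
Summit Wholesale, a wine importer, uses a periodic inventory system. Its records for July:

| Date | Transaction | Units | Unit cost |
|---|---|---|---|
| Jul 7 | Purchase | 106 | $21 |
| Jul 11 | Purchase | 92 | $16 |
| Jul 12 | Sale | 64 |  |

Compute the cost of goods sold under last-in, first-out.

COGS = $1,024

Jul 12, 64 sold [LIFO — newest first]: 64 @ $16 = $1,024
Ending inventory: 106 @ $21 + 28 @ $16 = $2,674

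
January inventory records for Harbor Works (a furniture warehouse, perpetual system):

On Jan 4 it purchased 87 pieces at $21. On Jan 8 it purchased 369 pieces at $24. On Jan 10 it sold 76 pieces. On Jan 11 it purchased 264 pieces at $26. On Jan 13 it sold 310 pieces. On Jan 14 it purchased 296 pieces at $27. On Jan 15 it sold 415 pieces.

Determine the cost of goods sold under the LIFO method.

COGS = $20,640

Jan 10, 76 sold [LIFO — newest first]: 76 @ $24 = $1,824
Jan 13, 310 sold [LIFO — newest first]: 264 @ $26 + 46 @ $24 = $7,968
Jan 15, 415 sold [LIFO — newest first]: 296 @ $27 + 119 @ $24 = $10,848
Total COGS = $1,824 + $7,968 + $10,848 = $20,640
Ending inventory: 87 @ $21 + 128 @ $24 = $4,899
Check: goods available $25,539 = COGS $20,640 + ending $4,899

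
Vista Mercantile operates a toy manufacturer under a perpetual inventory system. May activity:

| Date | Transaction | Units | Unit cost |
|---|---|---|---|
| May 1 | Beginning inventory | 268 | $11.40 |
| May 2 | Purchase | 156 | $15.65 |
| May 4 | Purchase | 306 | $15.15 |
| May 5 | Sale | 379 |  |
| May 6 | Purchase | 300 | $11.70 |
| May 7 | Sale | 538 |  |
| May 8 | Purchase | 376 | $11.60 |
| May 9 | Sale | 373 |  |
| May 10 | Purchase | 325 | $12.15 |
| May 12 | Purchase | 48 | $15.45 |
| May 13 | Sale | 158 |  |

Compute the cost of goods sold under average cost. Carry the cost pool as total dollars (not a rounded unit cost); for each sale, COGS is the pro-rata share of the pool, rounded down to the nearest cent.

After May 1: 268 on hand, pool $3,055.20 (≈ $11.4000 each)
After May 2: 424 on hand, pool $5,496.60 (≈ $12.9637 each)
After May 4: 730 on hand, pool $10,132.50 (≈ $13.8801 each)
May 5, sell 379: 379/730 × $10,132.50 → $5,260.57
After May 6: 651 on hand, pool $8,381.93 (≈ $12.8755 each)
May 7, sell 538: 538/651 × $8,381.93 → $6,927.00
After May 8: 489 on hand, pool $5,816.53 (≈ $11.8947 each)
May 9, sell 373: 373/489 × $5,816.53 → $4,436.73
After May 10: 441 on hand, pool $5,328.55 (≈ $12.0829 each)
After May 12: 489 on hand, pool $6,070.15 (≈ $12.4134 each)
May 13, sell 158: 158/489 × $6,070.15 → $1,961.31
Total COGS = $5,260.57 + $6,927.00 + $4,436.73 + $1,961.31 = $18,585.61
Ending inventory (cost pool remaining) = $4,108.84

COGS = $18,585.61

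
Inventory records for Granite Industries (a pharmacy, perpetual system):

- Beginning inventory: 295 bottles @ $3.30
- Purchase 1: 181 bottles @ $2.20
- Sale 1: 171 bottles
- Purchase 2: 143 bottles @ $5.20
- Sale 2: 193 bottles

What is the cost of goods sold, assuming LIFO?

Sale 1 (171) [LIFO — newest first]: 171 @ $2.20 = $376.20
Sale 2 (193) [LIFO — newest first]: 143 @ $5.20 + 10 @ $2.20 + 40 @ $3.30 = $897.60
Total COGS = $376.20 + $897.60 = $1,273.80
Ending inventory: 255 @ $3.30 = $841.50
Check: goods available $2,115.30 = COGS $1,273.80 + ending $841.50

COGS = $1,273.80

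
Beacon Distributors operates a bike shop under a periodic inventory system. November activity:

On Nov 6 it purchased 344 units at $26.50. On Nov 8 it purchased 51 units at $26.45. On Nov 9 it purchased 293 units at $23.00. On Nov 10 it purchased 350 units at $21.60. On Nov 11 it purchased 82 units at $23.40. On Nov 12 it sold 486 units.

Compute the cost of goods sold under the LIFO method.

Nov 12, 486 sold [LIFO — newest first]: 82 @ $23.40 + 350 @ $21.60 + 54 @ $23.00 = $10,720.80
Ending inventory: 344 @ $26.50 + 51 @ $26.45 + 239 @ $23.00 = $15,961.95

COGS = $10,720.80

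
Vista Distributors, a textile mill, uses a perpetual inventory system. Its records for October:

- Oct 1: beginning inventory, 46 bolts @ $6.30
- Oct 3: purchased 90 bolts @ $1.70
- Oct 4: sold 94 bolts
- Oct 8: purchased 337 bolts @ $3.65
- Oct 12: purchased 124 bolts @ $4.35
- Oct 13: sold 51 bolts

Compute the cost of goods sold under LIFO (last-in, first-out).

COGS = $400.05

Oct 4, 94 sold [LIFO — newest first]: 90 @ $1.70 + 4 @ $6.30 = $178.20
Oct 13, 51 sold [LIFO — newest first]: 51 @ $4.35 = $221.85
Total COGS = $178.20 + $221.85 = $400.05
Ending inventory: 42 @ $6.30 + 337 @ $3.65 + 73 @ $4.35 = $1,812.20
Check: goods available $2,212.25 = COGS $400.05 + ending $1,812.20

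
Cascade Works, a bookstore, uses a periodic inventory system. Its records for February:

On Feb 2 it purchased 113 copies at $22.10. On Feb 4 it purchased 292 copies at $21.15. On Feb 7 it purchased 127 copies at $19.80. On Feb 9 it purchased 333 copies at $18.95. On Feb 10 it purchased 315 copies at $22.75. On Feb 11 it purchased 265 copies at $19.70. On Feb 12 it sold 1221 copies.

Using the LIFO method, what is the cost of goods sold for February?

COGS = $25,039.85

Feb 12, 1221 sold [LIFO — newest first]: 265 @ $19.70 + 315 @ $22.75 + 333 @ $18.95 + 127 @ $19.80 + 181 @ $21.15 = $25,039.85
Ending inventory: 113 @ $22.10 + 111 @ $21.15 = $4,844.95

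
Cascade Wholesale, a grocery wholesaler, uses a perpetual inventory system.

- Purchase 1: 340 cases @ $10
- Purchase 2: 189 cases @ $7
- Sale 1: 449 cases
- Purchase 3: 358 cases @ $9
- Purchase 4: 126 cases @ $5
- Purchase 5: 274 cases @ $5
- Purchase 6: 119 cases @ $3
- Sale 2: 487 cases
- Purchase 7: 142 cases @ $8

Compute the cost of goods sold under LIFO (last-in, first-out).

COGS = $6,120

Sale 1 (449) [LIFO — newest first]: 189 @ $7 + 260 @ $10 = $3,923
Sale 2 (487) [LIFO — newest first]: 119 @ $3 + 274 @ $5 + 94 @ $5 = $2,197
Total COGS = $3,923 + $2,197 = $6,120
Ending inventory: 80 @ $10 + 358 @ $9 + 32 @ $5 + 142 @ $8 = $5,318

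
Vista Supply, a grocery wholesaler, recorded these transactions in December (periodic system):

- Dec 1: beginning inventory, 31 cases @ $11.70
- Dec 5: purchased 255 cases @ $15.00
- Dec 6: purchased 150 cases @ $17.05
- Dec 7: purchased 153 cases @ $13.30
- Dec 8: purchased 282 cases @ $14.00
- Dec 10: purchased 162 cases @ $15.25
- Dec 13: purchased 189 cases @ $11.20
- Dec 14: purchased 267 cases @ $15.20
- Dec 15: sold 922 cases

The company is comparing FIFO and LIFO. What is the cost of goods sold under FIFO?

FIFO COGS: 31 @ $11.70 + 255 @ $15.00 + 150 @ $17.05 + 153 @ $13.30 + 282 @ $14.00 + 51 @ $15.25 = $13,505.85
LIFO COGS: 267 @ $15.20 + 189 @ $11.20 + 162 @ $15.25 + 282 @ $14.00 + 22 @ $13.30 = $12,886.30

COGS = $13,505.85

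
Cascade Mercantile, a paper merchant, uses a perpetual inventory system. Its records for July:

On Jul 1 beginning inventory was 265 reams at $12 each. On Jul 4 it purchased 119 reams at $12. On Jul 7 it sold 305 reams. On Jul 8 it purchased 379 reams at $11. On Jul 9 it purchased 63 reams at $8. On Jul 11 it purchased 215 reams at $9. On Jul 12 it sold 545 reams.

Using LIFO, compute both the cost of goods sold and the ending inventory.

Jul 7, 305 sold [LIFO — newest first]: 119 @ $12 + 186 @ $12 = $3,660
Jul 12, 545 sold [LIFO — newest first]: 215 @ $9 + 63 @ $8 + 267 @ $11 = $5,376
Total COGS = $3,660 + $5,376 = $9,036
Ending inventory: 79 @ $12 + 112 @ $11 = $2,180
Check: goods available $11,216 = COGS $9,036 + ending $2,180

COGS = $9,036; ending inventory = $2,180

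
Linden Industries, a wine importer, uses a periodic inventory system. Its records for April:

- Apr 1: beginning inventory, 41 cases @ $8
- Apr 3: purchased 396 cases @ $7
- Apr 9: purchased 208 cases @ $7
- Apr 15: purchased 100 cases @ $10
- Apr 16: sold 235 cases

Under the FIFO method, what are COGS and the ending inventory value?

Apr 16, 235 sold [FIFO — oldest first]: 41 @ $8 + 194 @ $7 = $1,686
Ending inventory: 202 @ $7 + 208 @ $7 + 100 @ $10 = $3,870

COGS = $1,686; ending inventory = $3,870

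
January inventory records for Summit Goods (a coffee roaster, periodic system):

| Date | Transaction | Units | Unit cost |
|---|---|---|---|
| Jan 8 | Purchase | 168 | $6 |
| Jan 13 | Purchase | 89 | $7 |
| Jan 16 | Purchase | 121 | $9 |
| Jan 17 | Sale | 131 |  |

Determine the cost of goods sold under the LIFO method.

COGS = $1,159

Jan 17, 131 sold [LIFO — newest first]: 121 @ $9 + 10 @ $7 = $1,159
Ending inventory: 168 @ $6 + 79 @ $7 = $1,561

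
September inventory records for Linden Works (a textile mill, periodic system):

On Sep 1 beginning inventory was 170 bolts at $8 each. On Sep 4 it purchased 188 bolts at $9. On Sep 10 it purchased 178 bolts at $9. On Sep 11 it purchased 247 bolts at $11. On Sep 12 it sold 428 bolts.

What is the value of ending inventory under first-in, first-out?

Sep 12, 428 sold [FIFO — oldest first]: 170 @ $8 + 188 @ $9 + 70 @ $9 = $3,682
Ending inventory: 108 @ $9 + 247 @ $11 = $3,689
Check: goods available $7,371 = COGS $3,682 + ending $3,689

Ending inventory = $3,689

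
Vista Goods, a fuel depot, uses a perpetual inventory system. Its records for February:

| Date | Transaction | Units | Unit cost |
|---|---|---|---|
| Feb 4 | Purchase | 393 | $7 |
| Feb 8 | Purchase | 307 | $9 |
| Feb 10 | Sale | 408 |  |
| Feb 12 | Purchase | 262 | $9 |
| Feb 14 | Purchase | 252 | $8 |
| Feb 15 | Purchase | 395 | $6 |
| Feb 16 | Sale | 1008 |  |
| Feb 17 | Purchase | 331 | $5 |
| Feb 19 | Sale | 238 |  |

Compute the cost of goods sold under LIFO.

COGS = $12,097

Feb 10, 408 sold [LIFO — newest first]: 307 @ $9 + 101 @ $7 = $3,470
Feb 16, 1008 sold [LIFO — newest first]: 395 @ $6 + 252 @ $8 + 262 @ $9 + 99 @ $7 = $7,437
Feb 19, 238 sold [LIFO — newest first]: 238 @ $5 = $1,190
Total COGS = $3,470 + $7,437 + $1,190 = $12,097
Ending inventory: 193 @ $7 + 93 @ $5 = $1,816
Check: goods available $13,913 = COGS $12,097 + ending $1,816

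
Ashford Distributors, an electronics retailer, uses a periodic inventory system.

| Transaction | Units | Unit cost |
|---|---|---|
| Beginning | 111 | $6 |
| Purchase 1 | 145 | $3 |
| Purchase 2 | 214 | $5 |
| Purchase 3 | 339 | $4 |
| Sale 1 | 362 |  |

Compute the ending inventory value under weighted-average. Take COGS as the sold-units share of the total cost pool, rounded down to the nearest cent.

Ending inventory = $1,948.79

Sale 1, sell 362: 362/809 × $3,527.00 → $1,578.21
Ending inventory (cost pool remaining) = $1,948.79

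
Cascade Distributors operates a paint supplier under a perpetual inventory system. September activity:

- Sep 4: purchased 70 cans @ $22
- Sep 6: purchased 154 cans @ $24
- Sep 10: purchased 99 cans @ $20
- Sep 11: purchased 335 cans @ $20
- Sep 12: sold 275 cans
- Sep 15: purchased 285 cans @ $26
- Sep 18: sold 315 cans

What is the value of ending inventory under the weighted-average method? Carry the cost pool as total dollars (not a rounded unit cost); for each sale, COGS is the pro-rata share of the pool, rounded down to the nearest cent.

After Sep 4: 70 on hand, pool $1,540.00 (≈ $22.0000 each)
After Sep 6: 224 on hand, pool $5,236.00 (≈ $23.3750 each)
After Sep 10: 323 on hand, pool $7,216.00 (≈ $22.3406 each)
After Sep 11: 658 on hand, pool $13,916.00 (≈ $21.1489 each)
Sep 12, sell 275: 275/658 × $13,916.00 → $5,815.95
After Sep 15: 668 on hand, pool $15,510.05 (≈ $23.2186 each)
Sep 18, sell 315: 315/668 × $15,510.05 → $7,313.87
Total COGS = $5,815.95 + $7,313.87 = $13,129.82
Ending inventory (cost pool remaining) = $8,196.18

Ending inventory = $8,196.18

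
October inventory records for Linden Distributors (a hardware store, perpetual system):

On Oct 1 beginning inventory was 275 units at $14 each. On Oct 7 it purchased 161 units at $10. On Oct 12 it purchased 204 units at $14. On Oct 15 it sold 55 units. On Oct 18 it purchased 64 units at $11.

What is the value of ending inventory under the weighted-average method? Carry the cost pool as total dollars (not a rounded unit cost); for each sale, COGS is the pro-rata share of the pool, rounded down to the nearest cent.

Ending inventory = $8,305.35

After Oct 1: 275 on hand, pool $3,850.00 (≈ $14.0000 each)
After Oct 7: 436 on hand, pool $5,460.00 (≈ $12.5229 each)
After Oct 12: 640 on hand, pool $8,316.00 (≈ $12.9938 each)
Oct 15, sell 55: 55/640 × $8,316.00 → $714.65
After Oct 18: 649 on hand, pool $8,305.35 (≈ $12.7971 each)
Ending inventory (cost pool remaining) = $8,305.35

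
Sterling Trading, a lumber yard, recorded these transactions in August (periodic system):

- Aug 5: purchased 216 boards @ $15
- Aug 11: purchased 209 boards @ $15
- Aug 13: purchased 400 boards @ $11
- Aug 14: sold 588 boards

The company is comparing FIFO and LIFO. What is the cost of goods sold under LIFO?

FIFO COGS: 216 @ $15 + 209 @ $15 + 163 @ $11 = $8,168
LIFO COGS: 400 @ $11 + 188 @ $15 = $7,220

COGS = $7,220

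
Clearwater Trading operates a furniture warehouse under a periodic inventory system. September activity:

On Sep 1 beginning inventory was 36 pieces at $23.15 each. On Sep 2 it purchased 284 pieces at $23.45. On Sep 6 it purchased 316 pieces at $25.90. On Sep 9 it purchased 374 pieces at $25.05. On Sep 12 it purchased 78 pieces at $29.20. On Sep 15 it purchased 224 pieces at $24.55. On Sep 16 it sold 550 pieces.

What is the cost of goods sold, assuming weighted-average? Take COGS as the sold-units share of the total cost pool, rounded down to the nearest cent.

COGS = $13,759.68

Sep 16, sell 550: 550/1312 × $32,823.10 → $13,759.68
Ending inventory (cost pool remaining) = $19,063.42
Check: goods available $32,823.10 = COGS $13,759.68 + ending $19,063.42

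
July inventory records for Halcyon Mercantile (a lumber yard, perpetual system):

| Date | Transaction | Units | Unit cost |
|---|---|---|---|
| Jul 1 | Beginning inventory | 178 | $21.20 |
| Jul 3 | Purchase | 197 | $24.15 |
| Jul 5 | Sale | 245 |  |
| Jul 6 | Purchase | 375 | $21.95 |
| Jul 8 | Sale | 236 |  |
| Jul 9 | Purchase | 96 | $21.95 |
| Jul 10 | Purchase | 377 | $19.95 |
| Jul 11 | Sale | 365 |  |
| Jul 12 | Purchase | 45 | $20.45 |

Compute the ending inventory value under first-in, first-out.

Jul 5, 245 sold [FIFO — oldest first]: 178 @ $21.20 + 67 @ $24.15 = $5,391.65
Jul 8, 236 sold [FIFO — oldest first]: 130 @ $24.15 + 106 @ $21.95 = $5,466.20
Jul 11, 365 sold [FIFO — oldest first]: 269 @ $21.95 + 96 @ $21.95 = $8,011.75
Total COGS = $5,391.65 + $5,466.20 + $8,011.75 = $18,869.60
Ending inventory: 377 @ $19.95 + 45 @ $20.45 = $8,441.40
Check: goods available $27,311.00 = COGS $18,869.60 + ending $8,441.40

Ending inventory = $8,441.40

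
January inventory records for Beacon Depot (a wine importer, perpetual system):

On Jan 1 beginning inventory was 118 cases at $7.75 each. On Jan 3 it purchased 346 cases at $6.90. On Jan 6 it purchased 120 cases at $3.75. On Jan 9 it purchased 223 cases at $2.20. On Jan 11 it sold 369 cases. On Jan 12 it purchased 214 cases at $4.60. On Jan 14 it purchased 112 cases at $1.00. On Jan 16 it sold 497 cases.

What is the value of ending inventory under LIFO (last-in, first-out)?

Ending inventory = $1,942.60

Jan 11, 369 sold [LIFO — newest first]: 223 @ $2.20 + 120 @ $3.75 + 26 @ $6.90 = $1,120.00
Jan 16, 497 sold [LIFO — newest first]: 112 @ $1.00 + 214 @ $4.60 + 171 @ $6.90 = $2,276.30
Total COGS = $1,120.00 + $2,276.30 = $3,396.30
Ending inventory: 118 @ $7.75 + 149 @ $6.90 = $1,942.60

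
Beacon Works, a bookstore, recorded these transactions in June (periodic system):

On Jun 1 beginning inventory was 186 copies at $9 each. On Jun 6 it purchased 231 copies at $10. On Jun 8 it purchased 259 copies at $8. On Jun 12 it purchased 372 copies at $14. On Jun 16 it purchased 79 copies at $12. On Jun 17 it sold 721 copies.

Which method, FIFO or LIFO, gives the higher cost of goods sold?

LIFO

FIFO COGS: 186 @ $9 + 231 @ $10 + 259 @ $8 + 45 @ $14 = $6,686
LIFO COGS: 79 @ $12 + 372 @ $14 + 259 @ $8 + 11 @ $10 = $8,338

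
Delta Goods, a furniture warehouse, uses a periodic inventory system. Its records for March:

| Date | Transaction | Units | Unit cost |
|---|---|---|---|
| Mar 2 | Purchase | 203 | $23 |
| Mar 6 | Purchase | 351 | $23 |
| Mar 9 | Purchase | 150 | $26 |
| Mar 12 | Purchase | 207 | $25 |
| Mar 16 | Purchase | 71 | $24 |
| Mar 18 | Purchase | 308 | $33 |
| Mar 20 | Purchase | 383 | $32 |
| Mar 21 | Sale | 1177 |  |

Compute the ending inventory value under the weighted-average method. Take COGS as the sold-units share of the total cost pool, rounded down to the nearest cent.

Ending inventory = $13,620.29

Mar 21, sell 1177: 1177/1673 × $45,941.00 → $32,320.71
Ending inventory (cost pool remaining) = $13,620.29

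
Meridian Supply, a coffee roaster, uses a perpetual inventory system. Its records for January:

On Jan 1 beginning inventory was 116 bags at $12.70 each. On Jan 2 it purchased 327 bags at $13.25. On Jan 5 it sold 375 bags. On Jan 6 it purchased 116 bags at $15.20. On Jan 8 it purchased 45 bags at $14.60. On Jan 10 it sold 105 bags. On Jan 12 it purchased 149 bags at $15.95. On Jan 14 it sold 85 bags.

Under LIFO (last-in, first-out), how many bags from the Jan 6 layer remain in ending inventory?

Jan 5, 375 sold [LIFO — newest first]: 327 @ $13.25 + 48 @ $12.70 = $4,942.35
Jan 10, 105 sold [LIFO — newest first]: 45 @ $14.60 + 60 @ $15.20 = $1,569.00
Jan 14, 85 sold [LIFO — newest first]: 85 @ $15.95 = $1,355.75
Total COGS = $4,942.35 + $1,569.00 + $1,355.75 = $7,867.10
Ending inventory: 68 @ $12.70 + 56 @ $15.20 + 64 @ $15.95 = $2,735.60

56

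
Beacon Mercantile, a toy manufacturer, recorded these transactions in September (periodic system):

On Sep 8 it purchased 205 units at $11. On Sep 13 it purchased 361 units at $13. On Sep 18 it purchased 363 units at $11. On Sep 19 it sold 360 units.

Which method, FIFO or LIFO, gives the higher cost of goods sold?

FIFO

FIFO COGS: 205 @ $11 + 155 @ $13 = $4,270
LIFO COGS: 360 @ $11 = $3,960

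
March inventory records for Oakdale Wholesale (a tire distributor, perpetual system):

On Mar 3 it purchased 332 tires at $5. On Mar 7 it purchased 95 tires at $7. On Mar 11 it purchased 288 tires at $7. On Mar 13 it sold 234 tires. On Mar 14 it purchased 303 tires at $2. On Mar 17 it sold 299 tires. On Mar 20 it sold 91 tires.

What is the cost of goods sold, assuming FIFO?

COGS = $3,704

Mar 13, 234 sold [FIFO — oldest first]: 234 @ $5 = $1,170
Mar 17, 299 sold [FIFO — oldest first]: 98 @ $5 + 95 @ $7 + 106 @ $7 = $1,897
Mar 20, 91 sold [FIFO — oldest first]: 91 @ $7 = $637
Total COGS = $1,170 + $1,897 + $637 = $3,704
Ending inventory: 91 @ $7 + 303 @ $2 = $1,243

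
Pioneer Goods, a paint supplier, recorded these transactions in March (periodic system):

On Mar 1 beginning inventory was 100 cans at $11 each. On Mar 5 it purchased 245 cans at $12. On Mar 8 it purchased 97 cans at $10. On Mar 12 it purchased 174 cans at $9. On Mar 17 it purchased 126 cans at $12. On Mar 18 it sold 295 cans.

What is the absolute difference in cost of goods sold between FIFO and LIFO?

FIFO COGS: 100 @ $11 + 195 @ $12 = $3,440
LIFO COGS: 126 @ $12 + 169 @ $9 = $3,033
Difference = |$3,440 − $3,033| = $407

$407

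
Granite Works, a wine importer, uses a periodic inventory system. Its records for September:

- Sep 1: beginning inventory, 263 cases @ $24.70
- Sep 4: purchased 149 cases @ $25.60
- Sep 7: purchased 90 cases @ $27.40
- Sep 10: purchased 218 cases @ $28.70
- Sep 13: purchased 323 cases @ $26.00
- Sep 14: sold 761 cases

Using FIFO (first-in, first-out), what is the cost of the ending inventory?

Ending inventory = $7,332.00

Sep 14, 761 sold [FIFO — oldest first]: 263 @ $24.70 + 149 @ $25.60 + 90 @ $27.40 + 218 @ $28.70 + 41 @ $26.00 = $20,099.10
Ending inventory: 282 @ $26.00 = $7,332.00
Check: goods available $27,431.10 = COGS $20,099.10 + ending $7,332.00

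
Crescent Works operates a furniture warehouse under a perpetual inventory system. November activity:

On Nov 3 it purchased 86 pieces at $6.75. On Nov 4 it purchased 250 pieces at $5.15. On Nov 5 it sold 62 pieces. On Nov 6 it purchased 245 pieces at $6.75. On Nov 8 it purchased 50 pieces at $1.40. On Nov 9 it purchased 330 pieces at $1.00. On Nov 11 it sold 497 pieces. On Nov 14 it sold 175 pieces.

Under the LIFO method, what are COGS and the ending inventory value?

Nov 5, 62 sold [LIFO — newest first]: 62 @ $5.15 = $319.30
Nov 11, 497 sold [LIFO — newest first]: 330 @ $1.00 + 50 @ $1.40 + 117 @ $6.75 = $1,189.75
Nov 14, 175 sold [LIFO — newest first]: 128 @ $6.75 + 47 @ $5.15 = $1,106.05
Total COGS = $319.30 + $1,189.75 + $1,106.05 = $2,615.10
Ending inventory: 86 @ $6.75 + 141 @ $5.15 = $1,306.65
Check: goods available $3,921.75 = COGS $2,615.10 + ending $1,306.65

COGS = $2,615.10; ending inventory = $1,306.65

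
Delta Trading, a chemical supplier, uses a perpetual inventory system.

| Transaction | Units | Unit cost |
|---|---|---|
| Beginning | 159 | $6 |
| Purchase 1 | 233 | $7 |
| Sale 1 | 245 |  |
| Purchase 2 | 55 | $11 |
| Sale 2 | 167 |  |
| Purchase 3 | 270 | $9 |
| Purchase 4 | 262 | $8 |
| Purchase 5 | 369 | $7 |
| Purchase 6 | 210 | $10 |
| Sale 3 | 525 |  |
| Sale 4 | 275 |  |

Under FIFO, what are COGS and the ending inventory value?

Sale 1 (245) [FIFO — oldest first]: 159 @ $6 + 86 @ $7 = $1,556
Sale 2 (167) [FIFO — oldest first]: 147 @ $7 + 20 @ $11 = $1,249
Sale 3 (525) [FIFO — oldest first]: 35 @ $11 + 270 @ $9 + 220 @ $8 = $4,575
Sale 4 (275) [FIFO — oldest first]: 42 @ $8 + 233 @ $7 = $1,967
Total COGS = $1,556 + $1,249 + $4,575 + $1,967 = $9,347
Ending inventory: 136 @ $7 + 210 @ $10 = $3,052
Check: goods available $12,399 = COGS $9,347 + ending $3,052

COGS = $9,347; ending inventory = $3,052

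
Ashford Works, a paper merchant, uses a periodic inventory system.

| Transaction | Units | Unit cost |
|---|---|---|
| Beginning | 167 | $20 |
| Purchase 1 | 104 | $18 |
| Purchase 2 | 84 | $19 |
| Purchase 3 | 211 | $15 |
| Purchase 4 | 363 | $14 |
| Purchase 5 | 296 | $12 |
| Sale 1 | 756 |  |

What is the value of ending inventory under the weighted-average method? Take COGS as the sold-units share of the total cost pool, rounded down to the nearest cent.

Sale 1, sell 756: 756/1225 × $18,607.00 → $11,483.17
Ending inventory (cost pool remaining) = $7,123.83

Ending inventory = $7,123.83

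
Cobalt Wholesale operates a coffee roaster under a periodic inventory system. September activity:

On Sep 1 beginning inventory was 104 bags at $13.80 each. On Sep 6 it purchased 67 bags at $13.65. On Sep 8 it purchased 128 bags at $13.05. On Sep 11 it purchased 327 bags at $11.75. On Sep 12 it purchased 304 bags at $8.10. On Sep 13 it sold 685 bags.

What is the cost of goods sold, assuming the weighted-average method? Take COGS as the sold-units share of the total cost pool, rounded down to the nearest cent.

Sep 13, sell 685: 685/930 × $10,324.80 → $7,604.82
Ending inventory (cost pool remaining) = $2,719.98
Check: goods available $10,324.80 = COGS $7,604.82 + ending $2,719.98

COGS = $7,604.82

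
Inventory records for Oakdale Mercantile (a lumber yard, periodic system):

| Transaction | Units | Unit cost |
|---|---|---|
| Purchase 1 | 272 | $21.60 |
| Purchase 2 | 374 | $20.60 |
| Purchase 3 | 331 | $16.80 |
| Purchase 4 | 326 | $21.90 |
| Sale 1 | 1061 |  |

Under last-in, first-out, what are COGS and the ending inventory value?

COGS = $21,052.60; ending inventory = $5,227.20

Sale 1 (1061) [LIFO — newest first]: 326 @ $21.90 + 331 @ $16.80 + 374 @ $20.60 + 30 @ $21.60 = $21,052.60
Ending inventory: 242 @ $21.60 = $5,227.20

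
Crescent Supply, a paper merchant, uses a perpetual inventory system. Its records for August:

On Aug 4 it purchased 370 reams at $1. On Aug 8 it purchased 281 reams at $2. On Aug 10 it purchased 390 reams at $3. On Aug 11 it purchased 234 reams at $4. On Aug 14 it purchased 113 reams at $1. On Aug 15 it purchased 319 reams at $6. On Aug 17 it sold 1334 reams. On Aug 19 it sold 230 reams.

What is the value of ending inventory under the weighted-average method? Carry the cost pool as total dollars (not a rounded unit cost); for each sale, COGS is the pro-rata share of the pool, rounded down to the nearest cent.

Ending inventory = $424.32

After Aug 4: 370 on hand, pool $370.00 (≈ $1.0000 each)
After Aug 8: 651 on hand, pool $932.00 (≈ $1.4316 each)
After Aug 10: 1041 on hand, pool $2,102.00 (≈ $2.0192 each)
After Aug 11: 1275 on hand, pool $3,038.00 (≈ $2.3827 each)
After Aug 14: 1388 on hand, pool $3,151.00 (≈ $2.2702 each)
After Aug 15: 1707 on hand, pool $5,065.00 (≈ $2.9672 each)
Aug 17, sell 1334: 1334/1707 × $5,065.00 → $3,958.23
Aug 19, sell 230: 230/373 × $1,106.77 → $682.45
Total COGS = $3,958.23 + $682.45 = $4,640.68
Ending inventory (cost pool remaining) = $424.32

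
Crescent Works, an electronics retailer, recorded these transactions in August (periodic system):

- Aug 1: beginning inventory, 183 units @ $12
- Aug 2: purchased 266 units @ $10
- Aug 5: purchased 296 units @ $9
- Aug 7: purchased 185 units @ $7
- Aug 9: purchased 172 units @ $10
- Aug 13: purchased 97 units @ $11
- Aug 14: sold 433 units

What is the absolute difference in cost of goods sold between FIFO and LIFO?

FIFO COGS: 183 @ $12 + 250 @ $10 = $4,696
LIFO COGS: 97 @ $11 + 172 @ $10 + 164 @ $7 = $3,935
Difference = |$4,696 − $3,935| = $761

$761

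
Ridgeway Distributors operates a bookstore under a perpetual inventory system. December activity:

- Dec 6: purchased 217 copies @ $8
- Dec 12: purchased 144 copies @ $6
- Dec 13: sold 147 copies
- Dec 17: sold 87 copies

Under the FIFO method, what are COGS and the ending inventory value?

COGS = $1,838; ending inventory = $762

Dec 13, 147 sold [FIFO — oldest first]: 147 @ $8 = $1,176
Dec 17, 87 sold [FIFO — oldest first]: 70 @ $8 + 17 @ $6 = $662
Total COGS = $1,176 + $662 = $1,838
Ending inventory: 127 @ $6 = $762
Check: goods available $2,600 = COGS $1,838 + ending $762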